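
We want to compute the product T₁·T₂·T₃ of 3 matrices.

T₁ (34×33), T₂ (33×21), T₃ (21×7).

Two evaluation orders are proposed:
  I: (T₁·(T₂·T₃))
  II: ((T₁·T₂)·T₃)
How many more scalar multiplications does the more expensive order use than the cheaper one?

Order I = (T₁·(T₂·T₃)): (T₂·T₃): 33×21 by 21×7 → 33×7, cost 33·21·7 = 4851; (T₁·(T₂·T₃)): 34×33 by 33×7 → 34×7, cost 34·33·7 = 7854; cumulative 12705. Total 12705.
Order II = ((T₁·T₂)·T₃): (T₁·T₂): 34×33 by 33×21 → 34×21, cost 34·33·21 = 23562; ((T₁·T₂)·T₃): 34×21 by 21×7 → 34×7, cost 34·21·7 = 4998; cumulative 28560. Total 28560.
Difference: |12705 − 28560| = 15855.

15855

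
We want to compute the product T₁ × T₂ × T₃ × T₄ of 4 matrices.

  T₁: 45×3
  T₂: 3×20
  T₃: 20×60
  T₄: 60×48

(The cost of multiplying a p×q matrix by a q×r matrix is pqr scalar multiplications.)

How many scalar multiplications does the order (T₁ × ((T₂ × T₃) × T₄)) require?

(T₂ × T₃): 3×20 by 20×60 → 3×60, cost 3·20·60 = 3600
((T₂ × T₃) × T₄): 3×60 by 60×48 → 3×48, cost 3·60·48 = 8640; cumulative 12240
(T₁ × ((T₂ × T₃) × T₄)): 45×3 by 3×48 → 45×48, cost 45·3·48 = 6480; cumulative 18720
Total: 18720 scalar multiplications.

18720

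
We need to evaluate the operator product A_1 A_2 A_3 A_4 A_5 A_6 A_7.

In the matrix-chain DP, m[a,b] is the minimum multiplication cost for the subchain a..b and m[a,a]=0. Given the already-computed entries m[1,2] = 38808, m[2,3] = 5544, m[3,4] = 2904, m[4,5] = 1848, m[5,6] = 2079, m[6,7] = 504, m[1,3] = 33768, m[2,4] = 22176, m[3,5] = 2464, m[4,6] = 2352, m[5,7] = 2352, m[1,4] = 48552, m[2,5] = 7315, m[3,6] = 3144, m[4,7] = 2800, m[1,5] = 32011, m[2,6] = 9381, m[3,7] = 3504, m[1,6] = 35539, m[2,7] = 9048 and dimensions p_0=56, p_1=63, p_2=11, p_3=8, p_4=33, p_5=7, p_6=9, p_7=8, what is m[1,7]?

35651

m[1,7] = min over k∈[1,6] of m[1,k]+m[k+1,7]+p_{0}·p_k·p_{7}.
k=1: 0 + 9048 + 56·63·8 = 37272; k=2: 38808 + 3504 + 56·11·8 = 47240; k=3: 33768 + 2800 + 56·8·8 = 40152; k=4: 48552 + 2352 + 56·33·8 = 65688; k=5: 32011 + 504 + 56·7·8 = 35651; k=6: 35539 + 0 + 56·9·8 = 39571.
Minimum: 35651 at k=5.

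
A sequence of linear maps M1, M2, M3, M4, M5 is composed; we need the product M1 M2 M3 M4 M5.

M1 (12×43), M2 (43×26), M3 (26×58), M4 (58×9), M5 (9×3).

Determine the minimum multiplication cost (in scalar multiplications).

Adjacent pairs: M1M2 = 12·43·26 = 13416; M2M3 = 43·26·58 = 64844; M3M4 = 26·58·9 = 13572; M4M5 = 58·9·3 = 1566.
Length 3: M1..M3: k=1: 0+64844+12·43·58=94772; k=2: 13416+0+12·26·58=31512 → min 31512 | M2..M4: k=2: 0+13572+43·26·9=23634; k=3: 64844+0+43·58·9=87290 → min 23634 | M3..M5: k=3: 0+1566+26·58·3=6090; k=4: 13572+0+26·9·3=14274 → min 6090.
Length 4: M1..M4: k=1: 0+23634+12·43·9=28278; k=2: 13416+13572+12·26·9=29796; k=3: 31512+0+12·58·9=37776 → min 28278 | M2..M5: k=2: 0+6090+43·26·3=9444; k=3: 64844+1566+43·58·3=73892; k=4: 23634+0+43·9·3=24795 → min 9444.
Length 5: M1..M5: k=1: 0+9444+12·43·3=10992; k=2: 13416+6090+12·26·3=20442; k=3: 31512+1566+12·58·3=35166; k=4: 28278+0+12·9·3=28602 → min 10992.
Optimal order: (M1 (M2 (M3 (M4 M5)))) with cost 10992.

10992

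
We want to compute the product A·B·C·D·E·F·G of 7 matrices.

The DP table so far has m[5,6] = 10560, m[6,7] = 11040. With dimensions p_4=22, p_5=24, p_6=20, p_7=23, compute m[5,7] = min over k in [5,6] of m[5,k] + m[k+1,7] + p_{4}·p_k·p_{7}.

m[5,7] = min over k∈[5,6] of m[5,k]+m[k+1,7]+p_{4}·p_k·p_{7}.
k=5: 0 + 11040 + 22·24·23 = 23184; k=6: 10560 + 0 + 22·20·23 = 20680.
Minimum: 20680 at k=6.

20680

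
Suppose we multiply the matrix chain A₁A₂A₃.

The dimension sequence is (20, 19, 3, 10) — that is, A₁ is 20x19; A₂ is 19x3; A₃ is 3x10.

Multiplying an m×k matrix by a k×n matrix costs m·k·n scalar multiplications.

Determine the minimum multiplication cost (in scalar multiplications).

1740

Order (A₁(A₂A₃)): (A₂A₃): 19×3 by 3×10 → 19×10, cost 19·3·10 = 570; (A₁(A₂A₃)): 20×19 by 19×10 → 20×10, cost 20·19·10 = 3800; cumulative 4370. Total 4370.
Order ((A₁A₂)A₃): (A₁A₂): 20×19 by 19×3 → 20×3, cost 20·19·3 = 1140; ((A₁A₂)A₃): 20×3 by 3×10 → 20×10, cost 20·3·10 = 600; cumulative 1740. Total 1740.
Minimum: 1740.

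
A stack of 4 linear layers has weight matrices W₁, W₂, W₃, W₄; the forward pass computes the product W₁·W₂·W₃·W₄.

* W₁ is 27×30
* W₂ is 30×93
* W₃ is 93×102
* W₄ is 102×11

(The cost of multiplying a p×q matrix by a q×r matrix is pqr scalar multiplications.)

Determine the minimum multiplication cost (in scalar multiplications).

Adjacent pairs: W₁W₂ = 27·30·93 = 75330; W₂W₃ = 30·93·102 = 284580; W₃W₄ = 93·102·11 = 104346.
Length 3: W₁..W₃: k=1: 0+284580+27·30·102=367200; k=2: 75330+0+27·93·102=331452 → min 331452 | W₂..W₄: k=2: 0+104346+30·93·11=135036; k=3: 284580+0+30·102·11=318240 → min 135036.
Length 4: W₁..W₄: k=1: 0+135036+27·30·11=143946; k=2: 75330+104346+27·93·11=207297; k=3: 331452+0+27·102·11=361746 → min 143946.
Optimal order: (W₁·(W₂·(W₃·W₄))) with cost 143946.

143946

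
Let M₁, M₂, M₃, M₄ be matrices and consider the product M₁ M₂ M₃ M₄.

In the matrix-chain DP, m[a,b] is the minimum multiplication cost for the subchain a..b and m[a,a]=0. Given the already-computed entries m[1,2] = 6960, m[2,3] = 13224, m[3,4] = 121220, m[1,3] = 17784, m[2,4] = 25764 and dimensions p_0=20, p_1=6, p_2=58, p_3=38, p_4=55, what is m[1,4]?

m[1,4] = min over k∈[1,3] of m[1,k]+m[k+1,4]+p_{0}·p_k·p_{4}.
k=1: 0 + 25764 + 20·6·55 = 32364; k=2: 6960 + 121220 + 20·58·55 = 191980; k=3: 17784 + 0 + 20·38·55 = 59584.
Minimum: 32364 at k=1.

32364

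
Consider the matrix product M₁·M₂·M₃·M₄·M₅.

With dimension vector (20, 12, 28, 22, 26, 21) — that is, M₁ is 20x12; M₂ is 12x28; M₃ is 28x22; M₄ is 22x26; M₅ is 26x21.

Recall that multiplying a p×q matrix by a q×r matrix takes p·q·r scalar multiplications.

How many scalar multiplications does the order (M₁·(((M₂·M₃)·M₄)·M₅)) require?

25848

(M₂·M₃): 12×28 by 28×22 → 12×22, cost 12·28·22 = 7392
((M₂·M₃)·M₄): 12×22 by 22×26 → 12×26, cost 12·22·26 = 6864; cumulative 14256
(((M₂·M₃)·M₄)·M₅): 12×26 by 26×21 → 12×21, cost 12·26·21 = 6552; cumulative 20808
(M₁·(((M₂·M₃)·M₄)·M₅)): 20×12 by 12×21 → 20×21, cost 20·12·21 = 5040; cumulative 25848
Total: 25848 scalar multiplications.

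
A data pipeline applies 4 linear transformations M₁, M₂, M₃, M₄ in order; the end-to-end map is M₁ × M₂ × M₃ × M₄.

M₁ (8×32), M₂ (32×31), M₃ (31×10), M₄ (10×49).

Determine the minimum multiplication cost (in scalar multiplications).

Adjacent pairs: M₁M₂ = 8·32·31 = 7936; M₂M₃ = 32·31·10 = 9920; M₃M₄ = 31·10·49 = 15190.
Length 3: M₁..M₃: k=1: 0+9920+8·32·10=12480; k=2: 7936+0+8·31·10=10416 → min 10416 | M₂..M₄: k=2: 0+15190+32·31·49=63798; k=3: 9920+0+32·10·49=25600 → min 25600.
Length 4: M₁..M₄: k=1: 0+25600+8·32·49=38144; k=2: 7936+15190+8·31·49=35278; k=3: 10416+0+8·10·49=14336 → min 14336.
Optimal order: (((M₁ × M₂) × M₃) × M₄) with cost 14336.

14336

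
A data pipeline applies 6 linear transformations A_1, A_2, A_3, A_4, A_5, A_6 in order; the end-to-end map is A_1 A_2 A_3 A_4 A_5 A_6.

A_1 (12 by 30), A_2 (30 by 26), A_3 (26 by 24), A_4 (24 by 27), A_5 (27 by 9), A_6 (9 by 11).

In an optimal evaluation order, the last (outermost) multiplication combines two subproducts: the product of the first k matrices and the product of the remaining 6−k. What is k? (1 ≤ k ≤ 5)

Adjacent pairs: A_1A_2 = 12·30·26 = 9360; A_2A_3 = 30·26·24 = 18720; A_3A_4 = 26·24·27 = 16848; A_4A_5 = 24·27·9 = 5832; A_5A_6 = 27·9·11 = 2673.
Length 3: A_1..A_3: k=1: 0+18720+12·30·24=27360; k=2: 9360+0+12·26·24=16848 → min 16848 | A_2..A_4: k=2: 0+16848+30·26·27=37908; k=3: 18720+0+30·24·27=38160 → min 37908 | A_3..A_5: k=3: 0+5832+26·24·9=11448; k=4: 16848+0+26·27·9=23166 → min 11448 | A_4..A_6: k=4: 0+2673+24·27·11=9801; k=5: 5832+0+24·9·11=8208 → min 8208.
Length 4: A_1..A_4: k=1: 0+37908+12·30·27=47628; k=2: 9360+16848+12·26·27=34632; k=3: 16848+0+12·24·27=24624 → min 24624 | A_2..A_5: k=2: 0+11448+30·26·9=18468; k=3: 18720+5832+30·24·9=31032; k=4: 37908+0+30·27·9=45198 → min 18468 | A_3..A_6: k=3: 0+8208+26·24·11=15072; k=4: 16848+2673+26·27·11=27243; k=5: 11448+0+26·9·11=14022 → min 14022.
Length 5: A_1..A_5: k=1: 0+18468+12·30·9=21708; k=2: 9360+11448+12·26·9=23616; k=3: 16848+5832+12·24·9=25272; k=4: 24624+0+12·27·9=27540 → min 21708 | A_2..A_6: k=2: 0+14022+30·26·11=22602; k=3: 18720+8208+30·24·11=34848; k=4: 37908+2673+30·27·11=49491; k=5: 18468+0+30·9·11=21438 → min 21438.
Top-level splits: k=1: (A_1..A_1)·(A_2..A_6) → 0+21438+12·30·11 = 25398; k=2: (A_1..A_2)·(A_3..A_6) → 9360+14022+12·26·11 = 26814; k=3: (A_1..A_3)·(A_4..A_6) → 16848+8208+12·24·11 = 28224; k=4: (A_1..A_4)·(A_5..A_6) → 24624+2673+12·27·11 = 30861; k=5: (A_1..A_5)·(A_6..A_6) → 21708+0+12·9·11 = 22896.
Best split is after A_5, i.e. k = 5.

5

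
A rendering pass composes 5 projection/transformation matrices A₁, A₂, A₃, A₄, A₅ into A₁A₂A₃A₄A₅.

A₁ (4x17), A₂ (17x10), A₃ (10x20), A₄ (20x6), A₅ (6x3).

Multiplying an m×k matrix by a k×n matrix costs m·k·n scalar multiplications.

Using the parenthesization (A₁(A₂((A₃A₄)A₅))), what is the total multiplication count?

2094

(A₃A₄): 10×20 by 20×6 → 10×6, cost 10·20·6 = 1200
((A₃A₄)A₅): 10×6 by 6×3 → 10×3, cost 10·6·3 = 180; cumulative 1380
(A₂((A₃A₄)A₅)): 17×10 by 10×3 → 17×3, cost 17·10·3 = 510; cumulative 1890
(A₁(A₂((A₃A₄)A₅))): 4×17 by 17×3 → 4×3, cost 4·17·3 = 204; cumulative 2094
Total: 2094 scalar multiplications.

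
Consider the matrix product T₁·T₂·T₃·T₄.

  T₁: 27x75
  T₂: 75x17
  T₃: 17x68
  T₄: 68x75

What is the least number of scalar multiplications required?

155550

Adjacent pairs: T₁T₂ = 27·75·17 = 34425; T₂T₃ = 75·17·68 = 86700; T₃T₄ = 17·68·75 = 86700.
Length 3: T₁..T₃: k=1: 0+86700+27·75·68=224400; k=2: 34425+0+27·17·68=65637 → min 65637 | T₂..T₄: k=2: 0+86700+75·17·75=182325; k=3: 86700+0+75·68·75=469200 → min 182325.
Length 4: T₁..T₄: k=1: 0+182325+27·75·75=334200; k=2: 34425+86700+27·17·75=155550; k=3: 65637+0+27·68·75=203337 → min 155550.
Optimal order: ((T₁·T₂)·(T₃·T₄)) with cost 155550.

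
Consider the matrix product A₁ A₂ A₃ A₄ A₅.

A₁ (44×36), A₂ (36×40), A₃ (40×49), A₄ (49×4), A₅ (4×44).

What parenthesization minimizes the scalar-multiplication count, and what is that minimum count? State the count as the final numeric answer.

27680

Adjacent pairs: A₁A₂ = 44·36·40 = 63360; A₂A₃ = 36·40·49 = 70560; A₃A₄ = 40·49·4 = 7840; A₄A₅ = 49·4·44 = 8624.
Length 3: A₁..A₃: k=1: 0+70560+44·36·49=148176; k=2: 63360+0+44·40·49=149600 → min 148176 | A₂..A₄: k=2: 0+7840+36·40·4=13600; k=3: 70560+0+36·49·4=77616 → min 13600 | A₃..A₅: k=3: 0+8624+40·49·44=94864; k=4: 7840+0+40·4·44=14880 → min 14880.
Length 4: A₁..A₄: k=1: 0+13600+44·36·4=19936; k=2: 63360+7840+44·40·4=78240; k=3: 148176+0+44·49·4=156800 → min 19936 | A₂..A₅: k=2: 0+14880+36·40·44=78240; k=3: 70560+8624+36·49·44=156800; k=4: 13600+0+36·4·44=19936 → min 19936.
Length 5: A₁..A₅: k=1: 0+19936+44·36·44=89632; k=2: 63360+14880+44·40·44=155680; k=3: 148176+8624+44·49·44=251664; k=4: 19936+0+44·4·44=27680 → min 27680.
Optimal parenthesization: ((A₁ (A₂ (A₃ A₄))) A₅) with cost 27680.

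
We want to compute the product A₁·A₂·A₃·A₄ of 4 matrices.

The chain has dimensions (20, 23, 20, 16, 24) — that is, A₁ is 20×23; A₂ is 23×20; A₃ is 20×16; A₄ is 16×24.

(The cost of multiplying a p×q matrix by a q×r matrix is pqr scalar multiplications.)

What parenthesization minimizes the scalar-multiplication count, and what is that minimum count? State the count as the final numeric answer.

22400

Adjacent pairs: A₁A₂ = 20·23·20 = 9200; A₂A₃ = 23·20·16 = 7360; A₃A₄ = 20·16·24 = 7680.
Length 3: A₁..A₃: k=1: 0+7360+20·23·16=14720; k=2: 9200+0+20·20·16=15600 → min 14720 | A₂..A₄: k=2: 0+7680+23·20·24=18720; k=3: 7360+0+23·16·24=16192 → min 16192.
Length 4: A₁..A₄: k=1: 0+16192+20·23·24=27232; k=2: 9200+7680+20·20·24=26480; k=3: 14720+0+20·16·24=22400 → min 22400.
Optimal parenthesization: ((A₁·(A₂·A₃))·A₄) with cost 22400.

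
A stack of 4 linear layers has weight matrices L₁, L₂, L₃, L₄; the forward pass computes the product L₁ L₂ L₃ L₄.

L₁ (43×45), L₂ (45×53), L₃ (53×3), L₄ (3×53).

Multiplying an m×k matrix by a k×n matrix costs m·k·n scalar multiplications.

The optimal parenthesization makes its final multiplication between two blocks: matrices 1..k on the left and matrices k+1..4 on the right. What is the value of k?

3

Adjacent pairs: L₁L₂ = 43·45·53 = 102555; L₂L₃ = 45·53·3 = 7155; L₃L₄ = 53·3·53 = 8427.
Length 3: L₁..L₃: k=1: 0+7155+43·45·3=12960; k=2: 102555+0+43·53·3=109392 → min 12960 | L₂..L₄: k=2: 0+8427+45·53·53=134832; k=3: 7155+0+45·3·53=14310 → min 14310.
Top-level splits: k=1: (L₁..L₁)·(L₂..L₄) → 0+14310+43·45·53 = 116865; k=2: (L₁..L₂)·(L₃..L₄) → 102555+8427+43·53·53 = 231769; k=3: (L₁..L₃)·(L₄..L₄) → 12960+0+43·3·53 = 19797.
Best split is after L₃, i.e. k = 3.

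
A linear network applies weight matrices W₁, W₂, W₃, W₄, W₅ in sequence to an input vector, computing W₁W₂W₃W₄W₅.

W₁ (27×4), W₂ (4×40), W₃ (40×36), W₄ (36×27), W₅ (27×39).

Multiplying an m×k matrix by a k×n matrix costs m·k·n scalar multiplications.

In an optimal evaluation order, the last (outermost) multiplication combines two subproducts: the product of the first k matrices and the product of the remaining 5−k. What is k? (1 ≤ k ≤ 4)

Adjacent pairs: W₁W₂ = 27·4·40 = 4320; W₂W₃ = 4·40·36 = 5760; W₃W₄ = 40·36·27 = 38880; W₄W₅ = 36·27·39 = 37908.
Length 3: W₁..W₃: k=1: 0+5760+27·4·36=9648; k=2: 4320+0+27·40·36=43200 → min 9648 | W₂..W₄: k=2: 0+38880+4·40·27=43200; k=3: 5760+0+4·36·27=9648 → min 9648 | W₃..W₅: k=3: 0+37908+40·36·39=94068; k=4: 38880+0+40·27·39=81000 → min 81000.
Length 4: W₁..W₄: k=1: 0+9648+27·4·27=12564; k=2: 4320+38880+27·40·27=72360; k=3: 9648+0+27·36·27=35892 → min 12564 | W₂..W₅: k=2: 0+81000+4·40·39=87240; k=3: 5760+37908+4·36·39=49284; k=4: 9648+0+4·27·39=13860 → min 13860.
Top-level splits: k=1: (W₁..W₁)·(W₂..W₅) → 0+13860+27·4·39 = 18072; k=2: (W₁..W₂)·(W₃..W₅) → 4320+81000+27·40·39 = 127440; k=3: (W₁..W₃)·(W₄..W₅) → 9648+37908+27·36·39 = 85464; k=4: (W₁..W₄)·(W₅..W₅) → 12564+0+27·27·39 = 40995.
Best split is after W₁, i.e. k = 1.

1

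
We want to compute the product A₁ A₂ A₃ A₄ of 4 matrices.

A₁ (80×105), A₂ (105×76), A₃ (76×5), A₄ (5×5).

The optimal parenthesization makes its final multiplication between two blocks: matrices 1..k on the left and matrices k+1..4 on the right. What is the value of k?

1

Adjacent pairs: A₁A₂ = 80·105·76 = 638400; A₂A₃ = 105·76·5 = 39900; A₃A₄ = 76·5·5 = 1900.
Length 3: A₁..A₃: k=1: 0+39900+80·105·5=81900; k=2: 638400+0+80·76·5=668800 → min 81900 | A₂..A₄: k=2: 0+1900+105·76·5=41800; k=3: 39900+0+105·5·5=42525 → min 41800.
Top-level splits: k=1: (A₁..A₁)·(A₂..A₄) → 0+41800+80·105·5 = 83800; k=2: (A₁..A₂)·(A₃..A₄) → 638400+1900+80·76·5 = 670700; k=3: (A₁..A₃)·(A₄..A₄) → 81900+0+80·5·5 = 83900.
Best split is after A₁, i.e. k = 1.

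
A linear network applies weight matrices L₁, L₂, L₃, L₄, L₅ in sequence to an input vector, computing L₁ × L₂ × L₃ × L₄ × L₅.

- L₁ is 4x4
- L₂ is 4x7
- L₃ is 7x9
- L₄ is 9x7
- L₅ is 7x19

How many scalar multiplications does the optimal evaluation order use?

1148

Adjacent pairs: L₁L₂ = 4·4·7 = 112; L₂L₃ = 4·7·9 = 252; L₃L₄ = 7·9·7 = 441; L₄L₅ = 9·7·19 = 1197.
Length 3: L₁..L₃: k=1: 0+252+4·4·9=396; k=2: 112+0+4·7·9=364 → min 364 | L₂..L₄: k=2: 0+441+4·7·7=637; k=3: 252+0+4·9·7=504 → min 504 | L₃..L₅: k=3: 0+1197+7·9·19=2394; k=4: 441+0+7·7·19=1372 → min 1372.
Length 4: L₁..L₄: k=1: 0+504+4·4·7=616; k=2: 112+441+4·7·7=749; k=3: 364+0+4·9·7=616 → min 616 | L₂..L₅: k=2: 0+1372+4·7·19=1904; k=3: 252+1197+4·9·19=2133; k=4: 504+0+4·7·19=1036 → min 1036.
Length 5: L₁..L₅: k=1: 0+1036+4·4·19=1340; k=2: 112+1372+4·7·19=2016; k=3: 364+1197+4·9·19=2245; k=4: 616+0+4·7·19=1148 → min 1148.
Optimal order: ((L₁ × ((L₂ × L₃) × L₄)) × L₅) with cost 1148.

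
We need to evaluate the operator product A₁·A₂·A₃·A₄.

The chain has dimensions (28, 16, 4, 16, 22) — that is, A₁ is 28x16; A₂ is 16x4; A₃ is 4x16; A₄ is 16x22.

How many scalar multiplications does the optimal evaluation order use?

5664

Adjacent pairs: A₁A₂ = 28·16·4 = 1792; A₂A₃ = 16·4·16 = 1024; A₃A₄ = 4·16·22 = 1408.
Length 3: A₁..A₃: k=1: 0+1024+28·16·16=8192; k=2: 1792+0+28·4·16=3584 → min 3584 | A₂..A₄: k=2: 0+1408+16·4·22=2816; k=3: 1024+0+16·16·22=6656 → min 2816.
Length 4: A₁..A₄: k=1: 0+2816+28·16·22=12672; k=2: 1792+1408+28·4·22=5664; k=3: 3584+0+28·16·22=13440 → min 5664.
Optimal order: ((A₁·A₂)·(A₃·A₄)) with cost 5664.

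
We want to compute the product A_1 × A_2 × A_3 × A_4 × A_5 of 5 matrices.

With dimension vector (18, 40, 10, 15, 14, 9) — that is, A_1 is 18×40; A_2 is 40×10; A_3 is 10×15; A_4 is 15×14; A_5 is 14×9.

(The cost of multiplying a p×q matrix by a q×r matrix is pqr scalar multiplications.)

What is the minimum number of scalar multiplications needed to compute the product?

Adjacent pairs: A_1A_2 = 18·40·10 = 7200; A_2A_3 = 40·10·15 = 6000; A_3A_4 = 10·15·14 = 2100; A_4A_5 = 15·14·9 = 1890.
Length 3: A_1..A_3: k=1: 0+6000+18·40·15=16800; k=2: 7200+0+18·10·15=9900 → min 9900 | A_2..A_4: k=2: 0+2100+40·10·14=7700; k=3: 6000+0+40·15·14=14400 → min 7700 | A_3..A_5: k=3: 0+1890+10·15·9=3240; k=4: 2100+0+10·14·9=3360 → min 3240.
Length 4: A_1..A_4: k=1: 0+7700+18·40·14=17780; k=2: 7200+2100+18·10·14=11820; k=3: 9900+0+18·15·14=13680 → min 11820 | A_2..A_5: k=2: 0+3240+40·10·9=6840; k=3: 6000+1890+40·15·9=13290; k=4: 7700+0+40·14·9=12740 → min 6840.
Length 5: A_1..A_5: k=1: 0+6840+18·40·9=13320; k=2: 7200+3240+18·10·9=12060; k=3: 9900+1890+18·15·9=14220; k=4: 11820+0+18·14·9=14088 → min 12060.
Optimal order: ((A_1 × A_2) × (A_3 × (A_4 × A_5))) with cost 12060.

12060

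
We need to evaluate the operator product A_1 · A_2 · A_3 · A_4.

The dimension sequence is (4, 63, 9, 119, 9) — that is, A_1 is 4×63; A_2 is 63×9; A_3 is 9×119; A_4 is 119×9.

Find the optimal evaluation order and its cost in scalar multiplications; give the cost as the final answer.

10836

Adjacent pairs: A_1A_2 = 4·63·9 = 2268; A_2A_3 = 63·9·119 = 67473; A_3A_4 = 9·119·9 = 9639.
Length 3: A_1..A_3: k=1: 0+67473+4·63·119=97461; k=2: 2268+0+4·9·119=6552 → min 6552 | A_2..A_4: k=2: 0+9639+63·9·9=14742; k=3: 67473+0+63·119·9=134946 → min 14742.
Length 4: A_1..A_4: k=1: 0+14742+4·63·9=17010; k=2: 2268+9639+4·9·9=12231; k=3: 6552+0+4·119·9=10836 → min 10836.
Optimal parenthesization: (((A_1 · A_2) · A_3) · A_4) with cost 10836.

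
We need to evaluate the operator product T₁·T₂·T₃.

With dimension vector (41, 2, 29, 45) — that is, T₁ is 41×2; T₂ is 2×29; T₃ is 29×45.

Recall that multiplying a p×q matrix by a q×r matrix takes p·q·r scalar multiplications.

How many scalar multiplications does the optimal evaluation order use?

Order (T₁·(T₂·T₃)): (T₂·T₃): 2×29 by 29×45 → 2×45, cost 2·29·45 = 2610; (T₁·(T₂·T₃)): 41×2 by 2×45 → 41×45, cost 41·2·45 = 3690; cumulative 6300. Total 6300.
Order ((T₁·T₂)·T₃): (T₁·T₂): 41×2 by 2×29 → 41×29, cost 41·2·29 = 2378; ((T₁·T₂)·T₃): 41×29 by 29×45 → 41×45, cost 41·29·45 = 53505; cumulative 55883. Total 55883.
Minimum: 6300.

6300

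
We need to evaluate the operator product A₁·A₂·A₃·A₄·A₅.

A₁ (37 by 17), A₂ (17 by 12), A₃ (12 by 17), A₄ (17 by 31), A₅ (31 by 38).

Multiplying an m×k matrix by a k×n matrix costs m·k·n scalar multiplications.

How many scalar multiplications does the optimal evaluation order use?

Adjacent pairs: A₁A₂ = 37·17·12 = 7548; A₂A₃ = 17·12·17 = 3468; A₃A₄ = 12·17·31 = 6324; A₄A₅ = 17·31·38 = 20026.
Length 3: A₁..A₃: k=1: 0+3468+37·17·17=14161; k=2: 7548+0+37·12·17=15096 → min 14161 | A₂..A₄: k=2: 0+6324+17·12·31=12648; k=3: 3468+0+17·17·31=12427 → min 12427 | A₃..A₅: k=3: 0+20026+12·17·38=27778; k=4: 6324+0+12·31·38=20460 → min 20460.
Length 4: A₁..A₄: k=1: 0+12427+37·17·31=31926; k=2: 7548+6324+37·12·31=27636; k=3: 14161+0+37·17·31=33660 → min 27636 | A₂..A₅: k=2: 0+20460+17·12·38=28212; k=3: 3468+20026+17·17·38=34476; k=4: 12427+0+17·31·38=32453 → min 28212.
Length 5: A₁..A₅: k=1: 0+28212+37·17·38=52114; k=2: 7548+20460+37·12·38=44880; k=3: 14161+20026+37·17·38=58089; k=4: 27636+0+37·31·38=71222 → min 44880.
Optimal order: ((A₁·A₂)·((A₃·A₄)·A₅)) with cost 44880.

44880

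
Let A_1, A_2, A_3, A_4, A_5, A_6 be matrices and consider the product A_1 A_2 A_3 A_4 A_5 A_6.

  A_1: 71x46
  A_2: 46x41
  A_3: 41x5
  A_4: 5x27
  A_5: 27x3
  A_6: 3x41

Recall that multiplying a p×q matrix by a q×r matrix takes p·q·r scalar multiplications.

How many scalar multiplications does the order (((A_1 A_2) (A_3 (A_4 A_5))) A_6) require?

(A_1 A_2): 71×46 by 46×41 → 71×41, cost 71·46·41 = 133906
(A_4 A_5): 5×27 by 27×3 → 5×3, cost 5·27·3 = 405
(A_3 (A_4 A_5)): 41×5 by 5×3 → 41×3, cost 41·5·3 = 615; cumulative 1020
((A_1 A_2) (A_3 (A_4 A_5))): 71×41 by 41×3 → 71×3, cost 71·41·3 = 8733; cumulative 143659
(((A_1 A_2) (A_3 (A_4 A_5))) A_6): 71×3 by 3×41 → 71×41, cost 71·3·41 = 8733; cumulative 152392
Total: 152392 scalar multiplications.

152392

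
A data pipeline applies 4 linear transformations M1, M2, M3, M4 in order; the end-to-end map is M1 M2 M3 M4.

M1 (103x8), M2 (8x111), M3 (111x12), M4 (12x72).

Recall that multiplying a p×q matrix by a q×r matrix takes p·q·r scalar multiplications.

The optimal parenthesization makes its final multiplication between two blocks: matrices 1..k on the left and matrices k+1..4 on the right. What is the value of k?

1

Adjacent pairs: M1M2 = 103·8·111 = 91464; M2M3 = 8·111·12 = 10656; M3M4 = 111·12·72 = 95904.
Length 3: M1..M3: k=1: 0+10656+103·8·12=20544; k=2: 91464+0+103·111·12=228660 → min 20544 | M2..M4: k=2: 0+95904+8·111·72=159840; k=3: 10656+0+8·12·72=17568 → min 17568.
Top-level splits: k=1: (M1..M1)·(M2..M4) → 0+17568+103·8·72 = 76896; k=2: (M1..M2)·(M3..M4) → 91464+95904+103·111·72 = 1010544; k=3: (M1..M3)·(M4..M4) → 20544+0+103·12·72 = 109536.
Best split is after M1, i.e. k = 1.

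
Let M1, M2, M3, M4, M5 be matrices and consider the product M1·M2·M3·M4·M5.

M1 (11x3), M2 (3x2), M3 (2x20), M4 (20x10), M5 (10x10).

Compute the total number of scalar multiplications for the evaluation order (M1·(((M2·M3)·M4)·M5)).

1350

(M2·M3): 3×2 by 2×20 → 3×20, cost 3·2·20 = 120
((M2·M3)·M4): 3×20 by 20×10 → 3×10, cost 3·20·10 = 600; cumulative 720
(((M2·M3)·M4)·M5): 3×10 by 10×10 → 3×10, cost 3·10·10 = 300; cumulative 1020
(M1·(((M2·M3)·M4)·M5)): 11×3 by 3×10 → 11×10, cost 11·3·10 = 330; cumulative 1350
Total: 1350 scalar multiplications.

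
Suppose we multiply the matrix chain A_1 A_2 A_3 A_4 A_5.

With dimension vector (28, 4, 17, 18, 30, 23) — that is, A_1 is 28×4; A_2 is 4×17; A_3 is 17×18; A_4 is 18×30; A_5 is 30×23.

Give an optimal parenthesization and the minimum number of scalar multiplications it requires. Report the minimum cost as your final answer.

8720

Adjacent pairs: A_1A_2 = 28·4·17 = 1904; A_2A_3 = 4·17·18 = 1224; A_3A_4 = 17·18·30 = 9180; A_4A_5 = 18·30·23 = 12420.
Length 3: A_1..A_3: k=1: 0+1224+28·4·18=3240; k=2: 1904+0+28·17·18=10472 → min 3240 | A_2..A_4: k=2: 0+9180+4·17·30=11220; k=3: 1224+0+4·18·30=3384 → min 3384 | A_3..A_5: k=3: 0+12420+17·18·23=19458; k=4: 9180+0+17·30·23=20910 → min 19458.
Length 4: A_1..A_4: k=1: 0+3384+28·4·30=6744; k=2: 1904+9180+28·17·30=25364; k=3: 3240+0+28·18·30=18360 → min 6744 | A_2..A_5: k=2: 0+19458+4·17·23=21022; k=3: 1224+12420+4·18·23=15300; k=4: 3384+0+4·30·23=6144 → min 6144.
Length 5: A_1..A_5: k=1: 0+6144+28·4·23=8720; k=2: 1904+19458+28·17·23=32310; k=3: 3240+12420+28·18·23=27252; k=4: 6744+0+28·30·23=26064 → min 8720.
Optimal parenthesization: (A_1 (((A_2 A_3) A_4) A_5)) with cost 8720.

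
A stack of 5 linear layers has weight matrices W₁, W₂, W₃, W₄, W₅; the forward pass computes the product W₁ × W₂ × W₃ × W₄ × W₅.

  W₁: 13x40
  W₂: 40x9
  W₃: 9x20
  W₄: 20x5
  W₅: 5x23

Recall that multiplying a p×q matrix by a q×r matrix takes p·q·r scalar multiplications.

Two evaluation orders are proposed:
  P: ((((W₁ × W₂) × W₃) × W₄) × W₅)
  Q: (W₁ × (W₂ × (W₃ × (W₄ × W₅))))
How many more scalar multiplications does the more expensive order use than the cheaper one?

16865

Order P = ((((W₁ × W₂) × W₃) × W₄) × W₅): (W₁ × W₂): 13×40 by 40×9 → 13×9, cost 13·40·9 = 4680; ((W₁ × W₂) × W₃): 13×9 by 9×20 → 13×20, cost 13·9·20 = 2340; cumulative 7020; (((W₁ × W₂) × W₃) × W₄): 13×20 by 20×5 → 13×5, cost 13·20·5 = 1300; cumulative 8320; ((((W₁ × W₂) × W₃) × W₄) × W₅): 13×5 by 5×23 → 13×23, cost 13·5·23 = 1495; cumulative 9815. Total 9815.
Order Q = (W₁ × (W₂ × (W₃ × (W₄ × W₅)))): (W₄ × W₅): 20×5 by 5×23 → 20×23, cost 20·5·23 = 2300; (W₃ × (W₄ × W₅)): 9×20 by 20×23 → 9×23, cost 9·20·23 = 4140; cumulative 6440; (W₂ × (W₃ × (W₄ × W₅))): 40×9 by 9×23 → 40×23, cost 40·9·23 = 8280; cumulative 14720; (W₁ × (W₂ × (W₃ × (W₄ × W₅)))): 13×40 by 40×23 → 13×23, cost 13·40·23 = 11960; cumulative 26680. Total 26680.
Difference: |9815 − 26680| = 16865.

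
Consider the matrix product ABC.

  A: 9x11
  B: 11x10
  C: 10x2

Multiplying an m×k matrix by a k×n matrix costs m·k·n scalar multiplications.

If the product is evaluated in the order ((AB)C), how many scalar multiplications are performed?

1170

(AB): 9×11 by 11×10 → 9×10, cost 9·11·10 = 990
((AB)C): 9×10 by 10×2 → 9×2, cost 9·10·2 = 180; cumulative 1170
Total: 1170 scalar multiplications.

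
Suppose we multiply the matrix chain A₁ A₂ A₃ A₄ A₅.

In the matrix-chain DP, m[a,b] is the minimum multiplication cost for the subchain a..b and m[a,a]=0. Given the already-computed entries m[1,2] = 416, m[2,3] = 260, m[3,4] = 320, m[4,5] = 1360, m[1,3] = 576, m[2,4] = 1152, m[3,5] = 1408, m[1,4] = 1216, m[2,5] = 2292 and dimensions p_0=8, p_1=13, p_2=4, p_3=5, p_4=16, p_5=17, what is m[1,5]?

2368

m[1,5] = min over k∈[1,4] of m[1,k]+m[k+1,5]+p_{0}·p_k·p_{5}.
k=1: 0 + 2292 + 8·13·17 = 4060; k=2: 416 + 1408 + 8·4·17 = 2368; k=3: 576 + 1360 + 8·5·17 = 2616; k=4: 1216 + 0 + 8·16·17 = 3392.
Minimum: 2368 at k=2.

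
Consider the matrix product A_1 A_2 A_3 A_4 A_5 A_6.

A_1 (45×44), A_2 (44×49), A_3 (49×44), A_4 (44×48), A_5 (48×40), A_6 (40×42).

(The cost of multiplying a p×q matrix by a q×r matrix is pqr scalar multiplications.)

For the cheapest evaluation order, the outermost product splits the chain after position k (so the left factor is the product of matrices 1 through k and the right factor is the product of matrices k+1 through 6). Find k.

Adjacent pairs: A_1A_2 = 45·44·49 = 97020; A_2A_3 = 44·49·44 = 94864; A_3A_4 = 49·44·48 = 103488; A_4A_5 = 44·48·40 = 84480; A_5A_6 = 48·40·42 = 80640.
Length 3: A_1..A_3: k=1: 0+94864+45·44·44=181984; k=2: 97020+0+45·49·44=194040 → min 181984 | A_2..A_4: k=2: 0+103488+44·49·48=206976; k=3: 94864+0+44·44·48=187792 → min 187792 | A_3..A_5: k=3: 0+84480+49·44·40=170720; k=4: 103488+0+49·48·40=197568 → min 170720 | A_4..A_6: k=4: 0+80640+44·48·42=169344; k=5: 84480+0+44·40·42=158400 → min 158400.
Length 4: A_1..A_4: k=1: 0+187792+45·44·48=282832; k=2: 97020+103488+45·49·48=306348; k=3: 181984+0+45·44·48=277024 → min 277024 | A_2..A_5: k=2: 0+170720+44·49·40=256960; k=3: 94864+84480+44·44·40=256784; k=4: 187792+0+44·48·40=272272 → min 256784 | A_3..A_6: k=3: 0+158400+49·44·42=248952; k=4: 103488+80640+49·48·42=282912; k=5: 170720+0+49·40·42=253040 → min 248952.
Length 5: A_1..A_5: k=1: 0+256784+45·44·40=335984; k=2: 97020+170720+45·49·40=355940; k=3: 181984+84480+45·44·40=345664; k=4: 277024+0+45·48·40=363424 → min 335984 | A_2..A_6: k=2: 0+248952+44·49·42=339504; k=3: 94864+158400+44·44·42=334576; k=4: 187792+80640+44·48·42=357136; k=5: 256784+0+44·40·42=330704 → min 330704.
Top-level splits: k=1: (A_1..A_1)·(A_2..A_6) → 0+330704+45·44·42 = 413864; k=2: (A_1..A_2)·(A_3..A_6) → 97020+248952+45·49·42 = 438582; k=3: (A_1..A_3)·(A_4..A_6) → 181984+158400+45·44·42 = 423544; k=4: (A_1..A_4)·(A_5..A_6) → 277024+80640+45·48·42 = 448384; k=5: (A_1..A_5)·(A_6..A_6) → 335984+0+45·40·42 = 411584.
Best split is after A_5, i.e. k = 5.

5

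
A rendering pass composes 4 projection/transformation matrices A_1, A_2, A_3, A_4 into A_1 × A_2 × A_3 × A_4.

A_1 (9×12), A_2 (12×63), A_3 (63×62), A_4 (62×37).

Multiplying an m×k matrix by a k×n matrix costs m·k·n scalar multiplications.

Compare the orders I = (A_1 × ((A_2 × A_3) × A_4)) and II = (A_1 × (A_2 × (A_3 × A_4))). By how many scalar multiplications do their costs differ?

Order I = (A_1 × ((A_2 × A_3) × A_4)): (A_2 × A_3): 12×63 by 63×62 → 12×62, cost 12·63·62 = 46872; ((A_2 × A_3) × A_4): 12×62 by 62×37 → 12×37, cost 12·62·37 = 27528; cumulative 74400; (A_1 × ((A_2 × A_3) × A_4)): 9×12 by 12×37 → 9×37, cost 9·12·37 = 3996; cumulative 78396. Total 78396.
Order II = (A_1 × (A_2 × (A_3 × A_4))): (A_3 × A_4): 63×62 by 62×37 → 63×37, cost 63·62·37 = 144522; (A_2 × (A_3 × A_4)): 12×63 by 63×37 → 12×37, cost 12·63·37 = 27972; cumulative 172494; (A_1 × (A_2 × (A_3 × A_4))): 9×12 by 12×37 → 9×37, cost 9·12·37 = 3996; cumulative 176490. Total 176490.
Difference: |78396 − 176490| = 98094.

98094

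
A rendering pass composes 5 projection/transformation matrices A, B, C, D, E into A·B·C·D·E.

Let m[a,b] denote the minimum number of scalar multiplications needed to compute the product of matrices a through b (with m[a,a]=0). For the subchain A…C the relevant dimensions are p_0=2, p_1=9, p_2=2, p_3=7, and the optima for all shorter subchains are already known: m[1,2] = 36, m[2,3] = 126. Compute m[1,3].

64

m[1,3] = min over k∈[1,2] of m[1,k]+m[k+1,3]+p_{0}·p_k·p_{3}.
k=1: 0 + 126 + 2·9·7 = 252; k=2: 36 + 0 + 2·2·7 = 64.
Minimum: 64 at k=2.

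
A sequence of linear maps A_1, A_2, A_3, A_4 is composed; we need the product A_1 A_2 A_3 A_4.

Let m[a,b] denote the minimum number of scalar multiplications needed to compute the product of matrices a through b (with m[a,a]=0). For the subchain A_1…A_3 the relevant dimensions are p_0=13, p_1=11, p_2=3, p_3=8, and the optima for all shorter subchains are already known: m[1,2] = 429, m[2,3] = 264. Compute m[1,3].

741

m[1,3] = min over k∈[1,2] of m[1,k]+m[k+1,3]+p_{0}·p_k·p_{3}.
k=1: 0 + 264 + 13·11·8 = 1408; k=2: 429 + 0 + 13·3·8 = 741.
Minimum: 741 at k=2.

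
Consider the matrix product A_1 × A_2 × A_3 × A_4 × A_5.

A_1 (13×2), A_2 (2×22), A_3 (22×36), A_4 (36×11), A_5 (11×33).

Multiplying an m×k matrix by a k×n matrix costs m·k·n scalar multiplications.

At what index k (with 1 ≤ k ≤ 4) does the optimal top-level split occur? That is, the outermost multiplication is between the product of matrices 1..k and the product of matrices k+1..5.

1

Adjacent pairs: A_1A_2 = 13·2·22 = 572; A_2A_3 = 2·22·36 = 1584; A_3A_4 = 22·36·11 = 8712; A_4A_5 = 36·11·33 = 13068.
Length 3: A_1..A_3: k=1: 0+1584+13·2·36=2520; k=2: 572+0+13·22·36=10868 → min 2520 | A_2..A_4: k=2: 0+8712+2·22·11=9196; k=3: 1584+0+2·36·11=2376 → min 2376 | A_3..A_5: k=3: 0+13068+22·36·33=39204; k=4: 8712+0+22·11·33=16698 → min 16698.
Length 4: A_1..A_4: k=1: 0+2376+13·2·11=2662; k=2: 572+8712+13·22·11=12430; k=3: 2520+0+13·36·11=7668 → min 2662 | A_2..A_5: k=2: 0+16698+2·22·33=18150; k=3: 1584+13068+2·36·33=17028; k=4: 2376+0+2·11·33=3102 → min 3102.
Top-level splits: k=1: (A_1..A_1)·(A_2..A_5) → 0+3102+13·2·33 = 3960; k=2: (A_1..A_2)·(A_3..A_5) → 572+16698+13·22·33 = 26708; k=3: (A_1..A_3)·(A_4..A_5) → 2520+13068+13·36·33 = 31032; k=4: (A_1..A_4)·(A_5..A_5) → 2662+0+13·11·33 = 7381.
Best split is after A_1, i.e. k = 1.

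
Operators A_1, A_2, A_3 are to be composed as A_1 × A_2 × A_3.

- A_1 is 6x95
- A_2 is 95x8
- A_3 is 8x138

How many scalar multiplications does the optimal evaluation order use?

Order (A_1 × (A_2 × A_3)): (A_2 × A_3): 95×8 by 8×138 → 95×138, cost 95·8·138 = 104880; (A_1 × (A_2 × A_3)): 6×95 by 95×138 → 6×138, cost 6·95·138 = 78660; cumulative 183540. Total 183540.
Order ((A_1 × A_2) × A_3): (A_1 × A_2): 6×95 by 95×8 → 6×8, cost 6·95·8 = 4560; ((A_1 × A_2) × A_3): 6×8 by 8×138 → 6×138, cost 6·8·138 = 6624; cumulative 11184. Total 11184.
Minimum: 11184.

11184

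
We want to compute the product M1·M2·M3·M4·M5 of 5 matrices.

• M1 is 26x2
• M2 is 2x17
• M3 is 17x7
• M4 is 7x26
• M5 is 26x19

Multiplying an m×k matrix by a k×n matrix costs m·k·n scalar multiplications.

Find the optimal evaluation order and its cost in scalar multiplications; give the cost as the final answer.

Adjacent pairs: M1M2 = 26·2·17 = 884; M2M3 = 2·17·7 = 238; M3M4 = 17·7·26 = 3094; M4M5 = 7·26·19 = 3458.
Length 3: M1..M3: k=1: 0+238+26·2·7=602; k=2: 884+0+26·17·7=3978 → min 602 | M2..M4: k=2: 0+3094+2·17·26=3978; k=3: 238+0+2·7·26=602 → min 602 | M3..M5: k=3: 0+3458+17·7·19=5719; k=4: 3094+0+17·26·19=11492 → min 5719.
Length 4: M1..M4: k=1: 0+602+26·2·26=1954; k=2: 884+3094+26·17·26=15470; k=3: 602+0+26·7·26=5334 → min 1954 | M2..M5: k=2: 0+5719+2·17·19=6365; k=3: 238+3458+2·7·19=3962; k=4: 602+0+2·26·19=1590 → min 1590.
Length 5: M1..M5: k=1: 0+1590+26·2·19=2578; k=2: 884+5719+26·17·19=15001; k=3: 602+3458+26·7·19=7518; k=4: 1954+0+26·26·19=14798 → min 2578.
Optimal parenthesization: (M1·(((M2·M3)·M4)·M5)) with cost 2578.

2578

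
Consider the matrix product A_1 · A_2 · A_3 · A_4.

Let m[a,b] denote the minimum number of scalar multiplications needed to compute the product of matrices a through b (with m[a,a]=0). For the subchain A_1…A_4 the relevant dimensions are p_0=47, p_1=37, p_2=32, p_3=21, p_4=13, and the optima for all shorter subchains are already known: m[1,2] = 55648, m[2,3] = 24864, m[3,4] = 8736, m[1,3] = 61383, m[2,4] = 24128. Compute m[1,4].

m[1,4] = min over k∈[1,3] of m[1,k]+m[k+1,4]+p_{0}·p_k·p_{4}.
k=1: 0 + 24128 + 47·37·13 = 46735; k=2: 55648 + 8736 + 47·32·13 = 83936; k=3: 61383 + 0 + 47·21·13 = 74214.
Minimum: 46735 at k=1.

46735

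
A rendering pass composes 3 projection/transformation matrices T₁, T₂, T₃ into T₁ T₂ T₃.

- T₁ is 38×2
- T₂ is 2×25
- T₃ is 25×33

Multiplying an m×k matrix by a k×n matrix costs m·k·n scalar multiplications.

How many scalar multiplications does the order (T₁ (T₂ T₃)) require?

4158

(T₂ T₃): 2×25 by 25×33 → 2×33, cost 2·25·33 = 1650
(T₁ (T₂ T₃)): 38×2 by 2×33 → 38×33, cost 38·2·33 = 2508; cumulative 4158
Total: 4158 scalar multiplications.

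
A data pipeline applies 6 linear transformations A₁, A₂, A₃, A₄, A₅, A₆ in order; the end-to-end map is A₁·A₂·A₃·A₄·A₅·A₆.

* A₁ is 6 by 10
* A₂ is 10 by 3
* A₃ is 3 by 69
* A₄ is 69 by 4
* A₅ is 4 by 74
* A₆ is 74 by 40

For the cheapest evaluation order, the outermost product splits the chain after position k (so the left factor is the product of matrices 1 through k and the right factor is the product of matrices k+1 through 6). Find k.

Adjacent pairs: A₁A₂ = 6·10·3 = 180; A₂A₃ = 10·3·69 = 2070; A₃A₄ = 3·69·4 = 828; A₄A₅ = 69·4·74 = 20424; A₅A₆ = 4·74·40 = 11840.
Length 3: A₁..A₃: k=1: 0+2070+6·10·69=6210; k=2: 180+0+6·3·69=1422 → min 1422 | A₂..A₄: k=2: 0+828+10·3·4=948; k=3: 2070+0+10·69·4=4830 → min 948 | A₃..A₅: k=3: 0+20424+3·69·74=35742; k=4: 828+0+3·4·74=1716 → min 1716 | A₄..A₆: k=4: 0+11840+69·4·40=22880; k=5: 20424+0+69·74·40=224664 → min 22880.
Length 4: A₁..A₄: k=1: 0+948+6·10·4=1188; k=2: 180+828+6·3·4=1080; k=3: 1422+0+6·69·4=3078 → min 1080 | A₂..A₅: k=2: 0+1716+10·3·74=3936; k=3: 2070+20424+10·69·74=73554; k=4: 948+0+10·4·74=3908 → min 3908 | A₃..A₆: k=3: 0+22880+3·69·40=31160; k=4: 828+11840+3·4·40=13148; k=5: 1716+0+3·74·40=10596 → min 10596.
Length 5: A₁..A₅: k=1: 0+3908+6·10·74=8348; k=2: 180+1716+6·3·74=3228; k=3: 1422+20424+6·69·74=52482; k=4: 1080+0+6·4·74=2856 → min 2856 | A₂..A₆: k=2: 0+10596+10·3·40=11796; k=3: 2070+22880+10·69·40=52550; k=4: 948+11840+10·4·40=14388; k=5: 3908+0+10·74·40=33508 → min 11796.
Top-level splits: k=1: (A₁..A₁)·(A₂..A₆) → 0+11796+6·10·40 = 14196; k=2: (A₁..A₂)·(A₃..A₆) → 180+10596+6·3·40 = 11496; k=3: (A₁..A₃)·(A₄..A₆) → 1422+22880+6·69·40 = 40862; k=4: (A₁..A₄)·(A₅..A₆) → 1080+11840+6·4·40 = 13880; k=5: (A₁..A₅)·(A₆..A₆) → 2856+0+6·74·40 = 20616.
Best split is after A₂, i.e. k = 2.

2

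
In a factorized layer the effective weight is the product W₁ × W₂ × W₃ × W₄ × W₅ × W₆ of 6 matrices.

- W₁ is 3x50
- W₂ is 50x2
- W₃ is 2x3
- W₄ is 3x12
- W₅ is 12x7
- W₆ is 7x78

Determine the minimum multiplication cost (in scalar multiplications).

Adjacent pairs: W₁W₂ = 3·50·2 = 300; W₂W₃ = 50·2·3 = 300; W₃W₄ = 2·3·12 = 72; W₄W₅ = 3·12·7 = 252; W₅W₆ = 12·7·78 = 6552.
Length 3: W₁..W₃: k=1: 0+300+3·50·3=750; k=2: 300+0+3·2·3=318 → min 318 | W₂..W₄: k=2: 0+72+50·2·12=1272; k=3: 300+0+50·3·12=2100 → min 1272 | W₃..W₅: k=3: 0+252+2·3·7=294; k=4: 72+0+2·12·7=240 → min 240 | W₄..W₆: k=4: 0+6552+3·12·78=9360; k=5: 252+0+3·7·78=1890 → min 1890.
Length 4: W₁..W₄: k=1: 0+1272+3·50·12=3072; k=2: 300+72+3·2·12=444; k=3: 318+0+3·3·12=426 → min 426 | W₂..W₅: k=2: 0+240+50·2·7=940; k=3: 300+252+50·3·7=1602; k=4: 1272+0+50·12·7=5472 → min 940 | W₃..W₆: k=3: 0+1890+2·3·78=2358; k=4: 72+6552+2·12·78=8496; k=5: 240+0+2·7·78=1332 → min 1332.
Length 5: W₁..W₅: k=1: 0+940+3·50·7=1990; k=2: 300+240+3·2·7=582; k=3: 318+252+3·3·7=633; k=4: 426+0+3·12·7=678 → min 582 | W₂..W₆: k=2: 0+1332+50·2·78=9132; k=3: 300+1890+50·3·78=13890; k=4: 1272+6552+50·12·78=54624; k=5: 940+0+50·7·78=28240 → min 9132.
Length 6: W₁..W₆: k=1: 0+9132+3·50·78=20832; k=2: 300+1332+3·2·78=2100; k=3: 318+1890+3·3·78=2910; k=4: 426+6552+3·12·78=9786; k=5: 582+0+3·7·78=2220 → min 2100.
Optimal order: ((W₁ × W₂) × (((W₃ × W₄) × W₅) × W₆)) with cost 2100.

2100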